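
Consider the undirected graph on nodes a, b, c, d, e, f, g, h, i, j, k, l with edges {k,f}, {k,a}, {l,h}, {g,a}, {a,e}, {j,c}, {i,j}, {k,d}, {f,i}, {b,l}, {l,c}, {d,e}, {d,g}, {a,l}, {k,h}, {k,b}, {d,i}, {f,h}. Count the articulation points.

0

Removing d, for instance, still leaves 1 component. No single vertex removal increases the component count — the graph has no articulation points.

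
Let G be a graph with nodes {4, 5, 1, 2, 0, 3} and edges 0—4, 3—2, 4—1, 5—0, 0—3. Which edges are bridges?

0-3, 0-4, 0-5, 1-4, 2-3

removing 3—2 disconnects 3 from 2; removing 0—5 disconnects 0 from 5; removing 4—1 disconnects 4 from 1; removing 0—3 disconnects 0 from 3 — these are bridges.
In total 5 edges are bridges.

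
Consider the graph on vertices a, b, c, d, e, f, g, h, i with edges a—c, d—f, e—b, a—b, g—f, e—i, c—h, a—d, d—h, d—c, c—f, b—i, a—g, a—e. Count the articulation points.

1

Removing a increases the component count from 1 to 2, so a is a cut vertex.
By contrast removing h leaves 1 component; it is not a cut vertex. No other vertex is a cut vertex either.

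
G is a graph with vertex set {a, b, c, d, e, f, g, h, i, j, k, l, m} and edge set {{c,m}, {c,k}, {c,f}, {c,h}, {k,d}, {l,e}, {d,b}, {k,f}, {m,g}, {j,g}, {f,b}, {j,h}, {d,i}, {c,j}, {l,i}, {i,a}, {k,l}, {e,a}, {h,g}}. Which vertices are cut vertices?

c

Removing c increases the component count from 1 to 2, so c is a cut vertex.
By contrast removing g leaves 1 component; it is not a cut vertex. No other vertex is a cut vertex either.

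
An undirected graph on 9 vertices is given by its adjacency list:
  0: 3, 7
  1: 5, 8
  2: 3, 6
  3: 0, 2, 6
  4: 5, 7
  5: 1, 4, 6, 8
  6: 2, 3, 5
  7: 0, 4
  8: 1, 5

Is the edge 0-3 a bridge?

After removing 0-3, the path 0-7-4-5-6-3 still connects them, so the edge is not a bridge.

No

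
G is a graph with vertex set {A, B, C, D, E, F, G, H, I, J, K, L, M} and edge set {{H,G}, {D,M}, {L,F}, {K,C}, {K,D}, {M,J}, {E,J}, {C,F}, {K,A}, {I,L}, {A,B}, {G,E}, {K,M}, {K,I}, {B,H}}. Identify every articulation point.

Removing K increases the component count from 1 to 2, so K is a cut vertex.
By contrast removing H leaves 1 component; it is not a cut vertex. No other vertex is a cut vertex either.

K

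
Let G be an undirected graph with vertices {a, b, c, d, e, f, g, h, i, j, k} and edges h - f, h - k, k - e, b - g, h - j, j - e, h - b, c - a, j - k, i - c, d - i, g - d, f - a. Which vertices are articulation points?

h

Removing h increases the component count from 1 to 2, so h is a cut vertex.
By contrast removing b leaves 1 component; it is not a cut vertex. No other vertex is a cut vertex either.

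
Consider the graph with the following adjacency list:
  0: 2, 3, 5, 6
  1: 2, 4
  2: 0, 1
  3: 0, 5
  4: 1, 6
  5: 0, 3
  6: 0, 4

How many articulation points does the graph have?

Removing 0 increases the component count from 1 to 2, so 0 is a cut vertex.
By contrast removing 6 leaves 1 component; it is not a cut vertex. No other vertex is a cut vertex either.

1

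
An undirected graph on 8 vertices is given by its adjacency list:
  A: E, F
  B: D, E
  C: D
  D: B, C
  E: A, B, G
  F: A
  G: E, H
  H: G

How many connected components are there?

1

Starting from A we can reach A, B, C, D, E, F, G, H. That is one component of size 8.
Total: 1 component.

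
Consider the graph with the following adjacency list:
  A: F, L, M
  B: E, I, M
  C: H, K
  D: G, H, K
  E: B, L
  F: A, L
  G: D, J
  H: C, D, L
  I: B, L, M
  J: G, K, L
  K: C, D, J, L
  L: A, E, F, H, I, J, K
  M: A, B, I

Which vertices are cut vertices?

Removing L increases the component count from 1 to 2, so L is a cut vertex.
By contrast removing E leaves 1 component; it is not a cut vertex. No other vertex is a cut vertex either.

L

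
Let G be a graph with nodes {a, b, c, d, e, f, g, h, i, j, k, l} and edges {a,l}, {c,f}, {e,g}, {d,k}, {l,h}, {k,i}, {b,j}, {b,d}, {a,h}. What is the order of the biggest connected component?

Starting from c we can reach c, f. That is one component of size 2.
Starting from e we can reach e, g. That is one component of size 2.
Starting from a we can reach a, h, l. That is one component of size 3.
Starting from b we can reach b, d, i, j, k. That is one component of size 5.
The largest has 5 vertices.

5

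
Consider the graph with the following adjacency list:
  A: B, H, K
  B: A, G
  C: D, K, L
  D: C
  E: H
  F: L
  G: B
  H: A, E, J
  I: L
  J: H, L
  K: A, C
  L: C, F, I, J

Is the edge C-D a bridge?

Yes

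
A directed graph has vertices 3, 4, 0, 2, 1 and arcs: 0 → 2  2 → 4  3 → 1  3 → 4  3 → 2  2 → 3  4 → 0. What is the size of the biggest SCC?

4

{0, 2, 3, 4} are all mutually reachable — one SCC of size 4.
{1} is an SCC by itself.
The largest has 4 vertices.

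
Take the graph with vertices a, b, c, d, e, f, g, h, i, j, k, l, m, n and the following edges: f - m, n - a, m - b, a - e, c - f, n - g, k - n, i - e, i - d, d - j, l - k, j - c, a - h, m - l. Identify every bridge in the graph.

a-h, b-m, g-n

The edges on the cycle i-d-j-c-f-m-l-k-n-a-e-i are not bridges since each lies on that cycle.
But removing b - m disconnects b from m; removing n - g disconnects n from g; removing a - h disconnects a from h — these are bridges.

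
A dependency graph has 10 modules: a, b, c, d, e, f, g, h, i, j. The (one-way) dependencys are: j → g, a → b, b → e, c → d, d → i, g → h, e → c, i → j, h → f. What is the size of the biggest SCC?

1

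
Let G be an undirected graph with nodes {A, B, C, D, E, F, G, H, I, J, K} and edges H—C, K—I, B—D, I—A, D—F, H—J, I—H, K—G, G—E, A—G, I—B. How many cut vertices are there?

Removing B increases the component count from 1 to 2, so B is a cut vertex.
Removing D increases the component count from 1 to 2, so D is a cut vertex.
Removing G increases the component count from 1 to 2, so G is a cut vertex.
Likewise H, I are cut vertices.
By contrast removing K leaves 1 component; it is not a cut vertex. No other vertex is a cut vertex either.

5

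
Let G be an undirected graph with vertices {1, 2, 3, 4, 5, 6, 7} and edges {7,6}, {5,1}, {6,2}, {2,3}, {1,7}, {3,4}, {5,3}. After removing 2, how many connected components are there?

1

With 2 gone, the remaining components are: {1, 3, 4, 5, 6, 7}.
That is 1 component.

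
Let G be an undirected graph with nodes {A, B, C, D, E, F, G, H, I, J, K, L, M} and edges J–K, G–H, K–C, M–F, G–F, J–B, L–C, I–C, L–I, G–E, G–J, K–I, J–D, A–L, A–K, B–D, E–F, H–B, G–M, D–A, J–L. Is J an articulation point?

No

Deleting J leaves 1 component (was 1) (its neighbors B, D, G, K, L remain connected to each other), so J is not a cut vertex.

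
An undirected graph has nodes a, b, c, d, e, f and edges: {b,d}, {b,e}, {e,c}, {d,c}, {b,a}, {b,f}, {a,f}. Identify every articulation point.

b

Removing b increases the component count from 1 to 2, so b is a cut vertex.
By contrast removing a leaves 1 component; it is not a cut vertex. No other vertex is a cut vertex either.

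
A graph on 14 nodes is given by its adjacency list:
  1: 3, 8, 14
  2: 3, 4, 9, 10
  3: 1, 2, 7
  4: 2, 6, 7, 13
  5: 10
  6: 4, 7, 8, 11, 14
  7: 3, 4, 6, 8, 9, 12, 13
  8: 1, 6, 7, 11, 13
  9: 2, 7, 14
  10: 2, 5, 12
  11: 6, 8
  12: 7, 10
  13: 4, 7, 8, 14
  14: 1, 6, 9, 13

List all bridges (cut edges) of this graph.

The edges on the cycle 7-3-2-10-12-7 are not bridges since each lies on that cycle.
But removing 10-5 disconnects 10 from 5 — this is a bridge.

10-5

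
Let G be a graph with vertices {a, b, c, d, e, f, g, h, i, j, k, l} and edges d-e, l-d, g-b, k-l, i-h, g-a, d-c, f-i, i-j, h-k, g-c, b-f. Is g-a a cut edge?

Removing g-a leaves no path between g and a: the component count goes from 1 to 2. So it is a bridge.

Yes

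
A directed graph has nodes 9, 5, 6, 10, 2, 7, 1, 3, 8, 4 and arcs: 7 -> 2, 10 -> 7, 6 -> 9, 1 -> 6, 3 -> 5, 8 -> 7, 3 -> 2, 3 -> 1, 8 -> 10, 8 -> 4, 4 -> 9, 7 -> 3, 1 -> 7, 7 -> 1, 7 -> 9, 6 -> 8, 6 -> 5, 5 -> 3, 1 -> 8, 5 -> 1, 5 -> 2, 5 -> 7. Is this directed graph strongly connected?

No

There is no directed path from 9 to 6, so the graph is not strongly connected.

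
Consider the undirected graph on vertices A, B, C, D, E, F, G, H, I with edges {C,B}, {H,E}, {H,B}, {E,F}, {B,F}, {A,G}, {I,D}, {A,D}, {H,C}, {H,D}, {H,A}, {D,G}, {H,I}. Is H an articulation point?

Yes

Deleting H raises the number of components from 1 to 2, so H is a cut vertex.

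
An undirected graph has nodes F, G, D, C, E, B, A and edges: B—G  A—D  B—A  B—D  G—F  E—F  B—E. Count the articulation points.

Removing B increases the component count from 2 to 3, so B is a cut vertex.
By contrast removing D leaves 2 components; it is not a cut vertex. No other vertex is a cut vertex either.

1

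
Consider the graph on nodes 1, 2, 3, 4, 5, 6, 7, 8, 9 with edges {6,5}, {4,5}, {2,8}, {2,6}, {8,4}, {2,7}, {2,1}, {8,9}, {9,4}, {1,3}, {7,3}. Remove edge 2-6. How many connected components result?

1

2 and 6 are still connected via 2-8-4-5-6, so the component count stays at 1.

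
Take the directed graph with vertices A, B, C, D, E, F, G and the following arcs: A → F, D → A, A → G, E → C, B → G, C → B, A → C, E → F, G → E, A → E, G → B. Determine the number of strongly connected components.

4

{B, C, E, G} are all mutually reachable — one SCC of size 4.
{F} is an SCC by itself.
{D} is an SCC by itself.
{A} is an SCC by itself.
That gives 4 strongly connected components.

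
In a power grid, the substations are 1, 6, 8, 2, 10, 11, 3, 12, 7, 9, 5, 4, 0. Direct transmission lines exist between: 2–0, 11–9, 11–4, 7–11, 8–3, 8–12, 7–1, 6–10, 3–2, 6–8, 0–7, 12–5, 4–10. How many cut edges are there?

4

The edges on the cycle 6-8-3-2-0-7-11-4-10-6 are not bridges since each lies on that cycle.
But removing 12–5 disconnects 12 from 5; removing 8–12 disconnects 8 from 12; removing 1–7 disconnects 1 from 7; removing 9–11 disconnects 9 from 11 — these are bridges.
That makes 4 bridges.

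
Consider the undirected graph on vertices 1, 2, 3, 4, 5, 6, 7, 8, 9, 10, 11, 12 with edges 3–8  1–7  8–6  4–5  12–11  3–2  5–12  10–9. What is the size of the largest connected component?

Starting from 9 we can reach 9, 10. That is one component of size 2.
Starting from 1 we can reach 1, 7. That is one component of size 2.
Starting from 2 we can reach 2, 3, 6, 8. That is one component of size 4.
Starting from 4 we can reach 4, 5, 11, 12. That is one component of size 4.
The largest has 4 vertices.

4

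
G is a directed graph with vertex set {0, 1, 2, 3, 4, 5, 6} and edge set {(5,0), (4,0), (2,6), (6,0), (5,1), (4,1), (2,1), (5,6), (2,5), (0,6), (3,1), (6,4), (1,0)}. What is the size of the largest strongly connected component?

{0, 1, 4, 6} are all mutually reachable — one SCC of size 4.
{3} is an SCC by itself.
{5} is an SCC by itself.
{2} is an SCC by itself.
The largest has 4 vertices.

4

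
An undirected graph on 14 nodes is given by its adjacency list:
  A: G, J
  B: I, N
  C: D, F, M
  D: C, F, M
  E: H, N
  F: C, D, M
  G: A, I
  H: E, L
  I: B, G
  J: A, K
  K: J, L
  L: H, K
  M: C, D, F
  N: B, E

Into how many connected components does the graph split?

2

Starting from C we can reach C, D, F, M. That is one component of size 4.
Starting from A we can reach A, B, E, G, H, I, J, K, L, N. That is one component of size 10.
Total: 2 components.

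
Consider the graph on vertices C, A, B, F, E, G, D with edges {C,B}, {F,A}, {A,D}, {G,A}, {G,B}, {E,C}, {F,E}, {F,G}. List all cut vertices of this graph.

Removing A increases the component count from 1 to 2, so A is a cut vertex.
By contrast removing E leaves 1 component; it is not a cut vertex. No other vertex is a cut vertex either.

A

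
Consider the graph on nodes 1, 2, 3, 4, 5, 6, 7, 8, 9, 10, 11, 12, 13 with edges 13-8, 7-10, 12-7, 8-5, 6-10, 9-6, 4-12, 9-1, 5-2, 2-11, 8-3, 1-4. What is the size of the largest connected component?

Starting from 2 we can reach 2, 3, 5, 8, 11, 13. That is one component of size 6.
Starting from 1 we can reach 1, 4, 6, 7, 9, 10, 12. That is one component of size 7.
The largest has 7 vertices.

7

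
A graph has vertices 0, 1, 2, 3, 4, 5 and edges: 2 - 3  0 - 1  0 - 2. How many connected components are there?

5 is isolated — a component by itself.
4 is isolated — a component by itself.
Starting from 0 we can reach 0, 1, 2, 3. That is one component of size 4.
Total: 3 components.

3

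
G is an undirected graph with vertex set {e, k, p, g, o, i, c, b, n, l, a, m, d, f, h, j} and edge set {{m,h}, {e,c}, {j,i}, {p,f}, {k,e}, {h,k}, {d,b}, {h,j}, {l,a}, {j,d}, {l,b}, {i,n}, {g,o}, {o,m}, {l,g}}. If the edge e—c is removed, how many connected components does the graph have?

3

Before removal there are 2 components.
e—c is a bridge — removing it separates e's side from c's side.
After removal: 3 components.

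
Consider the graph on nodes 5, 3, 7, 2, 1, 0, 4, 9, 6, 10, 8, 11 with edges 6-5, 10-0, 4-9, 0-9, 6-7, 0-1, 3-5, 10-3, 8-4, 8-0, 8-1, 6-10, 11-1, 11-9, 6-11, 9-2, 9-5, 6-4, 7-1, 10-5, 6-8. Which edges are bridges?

2-9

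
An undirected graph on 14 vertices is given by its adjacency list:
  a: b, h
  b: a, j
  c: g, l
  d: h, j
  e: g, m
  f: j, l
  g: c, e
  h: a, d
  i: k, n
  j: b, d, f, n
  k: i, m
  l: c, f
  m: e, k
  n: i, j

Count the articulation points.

1

Removing j increases the component count from 1 to 2, so j is a cut vertex.
By contrast removing m leaves 1 component; it is not a cut vertex. No other vertex is a cut vertex either.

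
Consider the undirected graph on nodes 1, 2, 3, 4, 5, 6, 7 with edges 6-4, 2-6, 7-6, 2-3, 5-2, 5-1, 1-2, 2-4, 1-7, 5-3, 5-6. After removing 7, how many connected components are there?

With 7 gone, the remaining components are: {1, 2, 3, 4, 5, 6}.
That is 1 component.

1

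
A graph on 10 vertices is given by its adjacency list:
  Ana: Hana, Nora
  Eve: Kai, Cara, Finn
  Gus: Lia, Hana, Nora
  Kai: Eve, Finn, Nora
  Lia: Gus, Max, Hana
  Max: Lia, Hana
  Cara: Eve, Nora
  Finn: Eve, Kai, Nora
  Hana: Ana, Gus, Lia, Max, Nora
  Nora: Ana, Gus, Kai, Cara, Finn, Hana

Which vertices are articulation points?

Removing Nora increases the component count from 1 to 2, so Nora is a cut vertex.
By contrast removing Ana leaves 1 component; it is not a cut vertex. No other vertex is a cut vertex either.

Nora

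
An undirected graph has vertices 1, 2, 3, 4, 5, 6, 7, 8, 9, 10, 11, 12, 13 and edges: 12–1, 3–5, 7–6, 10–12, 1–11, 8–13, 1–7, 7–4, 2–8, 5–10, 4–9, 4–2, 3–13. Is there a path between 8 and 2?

Yes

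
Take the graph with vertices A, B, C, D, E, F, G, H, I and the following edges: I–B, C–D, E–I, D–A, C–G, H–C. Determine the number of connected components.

F is isolated — a component by itself.
Starting from B we can reach B, E, I. That is one component of size 3.
Starting from A we can reach A, C, D, G, H. That is one component of size 5.
Total: 3 components.

3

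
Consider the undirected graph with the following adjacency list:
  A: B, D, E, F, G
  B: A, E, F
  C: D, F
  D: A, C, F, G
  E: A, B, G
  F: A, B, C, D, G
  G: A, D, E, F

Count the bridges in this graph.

0

The edges on the cycle G-E-B-F-G are not bridges since each lies on that cycle.
Every edge lies on some cycle, so there are no bridges.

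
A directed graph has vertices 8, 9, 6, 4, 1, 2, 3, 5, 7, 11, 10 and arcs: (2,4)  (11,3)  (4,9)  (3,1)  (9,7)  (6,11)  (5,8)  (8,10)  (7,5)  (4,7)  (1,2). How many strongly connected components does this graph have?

{6} is an SCC by itself.
{11} is an SCC by itself.
{7} is an SCC by itself.
{10} is an SCC by itself.
{2} is an SCC by itself.
(and 6 more singleton SCCs)
That gives 11 strongly connected components.

11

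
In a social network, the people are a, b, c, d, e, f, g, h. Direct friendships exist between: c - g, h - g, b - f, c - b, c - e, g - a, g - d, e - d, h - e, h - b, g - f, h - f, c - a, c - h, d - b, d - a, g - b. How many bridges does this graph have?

0

The edges on the cycle c-h-g-d-a-c are not bridges since each lies on that cycle.
Every edge lies on some cycle, so there are no bridges.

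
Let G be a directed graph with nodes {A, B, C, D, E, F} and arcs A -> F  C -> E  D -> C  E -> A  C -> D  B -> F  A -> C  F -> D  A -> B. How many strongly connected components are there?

1

{A, B, C, D, E, F} are all mutually reachable — one SCC of size 6.
That gives 1 strongly connected component.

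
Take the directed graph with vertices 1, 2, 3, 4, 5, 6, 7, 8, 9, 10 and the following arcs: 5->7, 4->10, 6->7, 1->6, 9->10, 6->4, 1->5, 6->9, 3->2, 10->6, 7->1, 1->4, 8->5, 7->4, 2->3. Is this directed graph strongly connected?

There is no directed path from 5 to 2, so the graph is not strongly connected.

No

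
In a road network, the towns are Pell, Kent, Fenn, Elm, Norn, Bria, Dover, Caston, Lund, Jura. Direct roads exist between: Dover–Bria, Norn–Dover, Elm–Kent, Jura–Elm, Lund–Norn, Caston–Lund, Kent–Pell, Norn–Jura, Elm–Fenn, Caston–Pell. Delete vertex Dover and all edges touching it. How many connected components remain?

2

With Dover gone, the remaining components are: {Bria}; {Elm, Fenn, Jura, Kent, Lund, Norn, Pell, Caston}.
That is 2 components.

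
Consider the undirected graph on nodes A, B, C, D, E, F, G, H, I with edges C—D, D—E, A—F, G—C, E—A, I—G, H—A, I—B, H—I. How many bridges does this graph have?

The edges on the cycle H-I-G-C-D-E-A-H are not bridges since each lies on that cycle.
But removing F—A disconnects F from A; removing I—B disconnects I from B — these are bridges.
That makes 2 bridges.

2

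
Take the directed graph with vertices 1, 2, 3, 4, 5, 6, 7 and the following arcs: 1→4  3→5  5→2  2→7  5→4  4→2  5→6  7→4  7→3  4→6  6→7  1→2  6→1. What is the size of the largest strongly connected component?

{1, 2, 3, 4, 5, 6, 7} are all mutually reachable — one SCC of size 7.
The largest has 7 vertices.

7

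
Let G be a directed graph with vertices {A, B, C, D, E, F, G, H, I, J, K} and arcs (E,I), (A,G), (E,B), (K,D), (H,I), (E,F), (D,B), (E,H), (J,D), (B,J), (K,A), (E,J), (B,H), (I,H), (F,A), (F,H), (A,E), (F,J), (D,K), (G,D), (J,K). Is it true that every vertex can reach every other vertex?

There is no directed path from G to C, so the graph is not strongly connected.

No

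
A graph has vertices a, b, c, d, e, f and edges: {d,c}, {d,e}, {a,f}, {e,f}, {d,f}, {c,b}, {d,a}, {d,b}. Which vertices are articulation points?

d

Removing d increases the component count from 1 to 2, so d is a cut vertex.
By contrast removing b leaves 1 component; it is not a cut vertex. No other vertex is a cut vertex either.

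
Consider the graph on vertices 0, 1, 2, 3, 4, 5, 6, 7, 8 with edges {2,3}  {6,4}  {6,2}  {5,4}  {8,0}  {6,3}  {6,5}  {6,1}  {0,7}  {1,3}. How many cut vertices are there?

Removing 0 increases the component count from 2 to 3, so 0 is a cut vertex.
Removing 6 increases the component count from 2 to 3, so 6 is a cut vertex.
By contrast removing 4 leaves 2 components; it is not a cut vertex. No other vertex is a cut vertex either.

2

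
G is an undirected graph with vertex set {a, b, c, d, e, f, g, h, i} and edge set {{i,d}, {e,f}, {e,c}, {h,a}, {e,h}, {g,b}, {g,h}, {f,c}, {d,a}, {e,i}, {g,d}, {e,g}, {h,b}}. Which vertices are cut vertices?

Removing e increases the component count from 1 to 2, so e is a cut vertex.
By contrast removing d leaves 1 component; it is not a cut vertex. No other vertex is a cut vertex either.

e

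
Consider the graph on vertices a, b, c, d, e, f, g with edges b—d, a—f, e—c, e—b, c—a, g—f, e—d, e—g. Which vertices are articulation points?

Removing e increases the component count from 1 to 2, so e is a cut vertex.
By contrast removing b leaves 1 component; it is not a cut vertex. No other vertex is a cut vertex either.

e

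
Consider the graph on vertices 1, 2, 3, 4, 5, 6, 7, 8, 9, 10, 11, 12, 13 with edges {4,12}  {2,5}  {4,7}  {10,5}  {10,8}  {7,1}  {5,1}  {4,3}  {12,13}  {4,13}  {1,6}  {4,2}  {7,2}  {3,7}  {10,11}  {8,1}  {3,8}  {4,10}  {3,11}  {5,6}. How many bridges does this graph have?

0

The edges on the cycle 4-12-13-4 are not bridges since each lies on that cycle.
Every edge lies on some cycle, so there are no bridges.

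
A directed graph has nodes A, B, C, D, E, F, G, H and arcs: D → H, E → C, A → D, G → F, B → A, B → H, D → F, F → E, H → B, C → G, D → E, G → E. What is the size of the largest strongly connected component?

4

{C, E, F, G} are all mutually reachable — one SCC of size 4.
{A, B, D, H} are all mutually reachable — one SCC of size 4.
The largest has 4 vertices.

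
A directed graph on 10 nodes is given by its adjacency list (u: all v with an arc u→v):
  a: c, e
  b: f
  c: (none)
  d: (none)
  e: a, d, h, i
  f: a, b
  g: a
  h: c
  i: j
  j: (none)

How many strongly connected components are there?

8

{b, f} are all mutually reachable — one SCC of size 2.
{a, e} are all mutually reachable — one SCC of size 2.
{d} is an SCC by itself.
{j} is an SCC by itself.
{h} is an SCC by itself.
(and 3 more singleton SCCs)
That gives 8 strongly connected components.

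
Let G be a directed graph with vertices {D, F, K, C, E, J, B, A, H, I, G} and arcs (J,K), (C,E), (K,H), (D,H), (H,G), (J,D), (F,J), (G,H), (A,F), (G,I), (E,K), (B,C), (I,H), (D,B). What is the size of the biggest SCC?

{G, H, I} are all mutually reachable — one SCC of size 3.
{C} is an SCC by itself.
{B} is an SCC by itself.
{K} is an SCC by itself.
{J} is an SCC by itself.
(and 4 more singleton SCCs)
The largest has 3 vertices.

3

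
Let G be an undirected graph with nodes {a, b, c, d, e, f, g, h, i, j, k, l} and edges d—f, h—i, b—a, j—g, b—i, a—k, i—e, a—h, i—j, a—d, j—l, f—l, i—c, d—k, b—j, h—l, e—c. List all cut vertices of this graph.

Removing i increases the component count from 1 to 2, so i is a cut vertex.
Removing j increases the component count from 1 to 2, so j is a cut vertex.
By contrast removing k leaves 1 component; it is not a cut vertex. No other vertex is a cut vertex either.

i, j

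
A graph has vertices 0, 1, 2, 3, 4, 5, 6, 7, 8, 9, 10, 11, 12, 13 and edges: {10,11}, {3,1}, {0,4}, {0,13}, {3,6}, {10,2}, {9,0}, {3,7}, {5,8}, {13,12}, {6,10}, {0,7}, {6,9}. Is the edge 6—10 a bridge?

Yes

Removing 6—10 leaves no path between 6 and 10: the component count goes from 2 to 3. So it is a bridge.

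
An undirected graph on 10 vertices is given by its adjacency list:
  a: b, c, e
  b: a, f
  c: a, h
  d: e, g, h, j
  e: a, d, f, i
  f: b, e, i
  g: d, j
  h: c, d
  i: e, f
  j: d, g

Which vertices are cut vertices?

Removing d increases the component count from 1 to 2, so d is a cut vertex.
By contrast removing g leaves 1 component; it is not a cut vertex. No other vertex is a cut vertex either.

d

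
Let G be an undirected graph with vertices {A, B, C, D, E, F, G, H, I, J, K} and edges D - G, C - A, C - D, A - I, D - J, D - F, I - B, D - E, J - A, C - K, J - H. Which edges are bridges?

The edges on the cycle C-D-J-A-C are not bridges since each lies on that cycle.
But removing D - F disconnects D from F; removing C - K disconnects C from K; removing J - H disconnects J from H; removing E - D disconnects E from D — these are bridges.
In total 7 edges are bridges.

A-I, B-I, C-K, D-E, D-F, D-G, H-J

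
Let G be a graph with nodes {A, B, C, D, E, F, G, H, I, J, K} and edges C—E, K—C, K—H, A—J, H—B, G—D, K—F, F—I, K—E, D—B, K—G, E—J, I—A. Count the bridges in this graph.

0

The edges on the cycle K-F-I-A-J-E-K are not bridges since each lies on that cycle.
Every edge lies on some cycle, so there are no bridges.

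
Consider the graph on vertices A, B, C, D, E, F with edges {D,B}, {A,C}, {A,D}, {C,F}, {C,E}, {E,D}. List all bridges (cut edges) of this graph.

B-D, C-F

The edges on the cycle A-C-E-D-A are not bridges since each lies on that cycle.
But removing D - B disconnects D from B; removing C - F disconnects C from F — these are bridges.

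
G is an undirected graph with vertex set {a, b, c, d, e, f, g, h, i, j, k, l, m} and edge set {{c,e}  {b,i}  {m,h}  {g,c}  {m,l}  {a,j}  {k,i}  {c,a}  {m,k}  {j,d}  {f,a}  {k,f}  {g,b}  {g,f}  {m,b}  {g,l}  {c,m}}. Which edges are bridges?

a-j, c-e, d-j, h-m

The edges on the cycle c-m-k-f-a-c are not bridges since each lies on that cycle.
But removing j - a disconnects j from a; removing d - j disconnects d from j; removing e - c disconnects e from c; removing h - m disconnects h from m — these are bridges.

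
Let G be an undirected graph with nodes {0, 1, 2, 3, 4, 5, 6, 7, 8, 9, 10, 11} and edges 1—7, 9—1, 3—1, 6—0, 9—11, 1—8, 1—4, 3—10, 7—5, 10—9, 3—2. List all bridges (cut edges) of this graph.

0-6, 1-4, 1-7, 1-8, 11-9, 2-3, 5-7

The edges on the cycle 3-10-9-1-3 are not bridges since each lies on that cycle.
But removing 11—9 disconnects 11 from 9; removing 8—1 disconnects 8 from 1; removing 1—4 disconnects 1 from 4; removing 3—2 disconnects 3 from 2 — these are bridges.
In total 7 edges are bridges.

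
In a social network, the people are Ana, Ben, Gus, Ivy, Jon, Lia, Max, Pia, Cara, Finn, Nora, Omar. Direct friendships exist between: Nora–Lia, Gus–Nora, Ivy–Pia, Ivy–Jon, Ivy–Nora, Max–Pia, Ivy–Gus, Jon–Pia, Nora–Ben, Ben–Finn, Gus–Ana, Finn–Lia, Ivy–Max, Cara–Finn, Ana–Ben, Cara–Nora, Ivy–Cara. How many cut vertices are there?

1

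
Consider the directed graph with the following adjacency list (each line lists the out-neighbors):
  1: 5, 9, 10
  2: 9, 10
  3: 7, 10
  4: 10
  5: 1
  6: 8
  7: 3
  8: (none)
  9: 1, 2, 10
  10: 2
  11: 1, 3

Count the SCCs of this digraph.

{1, 2, 5, 9, 10} are all mutually reachable — one SCC of size 5.
{3, 7} are all mutually reachable — one SCC of size 2.
{4} is an SCC by itself.
{8} is an SCC by itself.
{6} is an SCC by itself.
(and 1 more singleton SCC)
That gives 6 strongly connected components.

6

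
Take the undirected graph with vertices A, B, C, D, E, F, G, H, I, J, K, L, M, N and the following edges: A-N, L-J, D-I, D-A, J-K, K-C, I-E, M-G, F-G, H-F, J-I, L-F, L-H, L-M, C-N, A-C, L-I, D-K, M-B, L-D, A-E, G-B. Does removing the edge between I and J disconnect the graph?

No

After removing I-J, the path I-L-J still connects them, so the edge is not a bridge.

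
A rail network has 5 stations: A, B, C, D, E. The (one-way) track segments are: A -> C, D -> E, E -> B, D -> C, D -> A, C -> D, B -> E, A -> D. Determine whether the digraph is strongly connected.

There is no directed path from E to D, so the graph is not strongly connected.

No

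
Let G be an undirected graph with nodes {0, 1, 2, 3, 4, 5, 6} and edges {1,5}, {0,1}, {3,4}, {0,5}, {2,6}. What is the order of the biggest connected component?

Starting from 3 we can reach 3, 4. That is one component of size 2.
Starting from 2 we can reach 2, 6. That is one component of size 2.
Starting from 0 we can reach 0, 1, 5. That is one component of size 3.
The largest has 3 vertices.

3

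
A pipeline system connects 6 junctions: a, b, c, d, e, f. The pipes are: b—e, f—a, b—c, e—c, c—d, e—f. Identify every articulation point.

Removing c increases the component count from 1 to 2, so c is a cut vertex.
Removing e increases the component count from 1 to 2, so e is a cut vertex.
Removing f increases the component count from 1 to 2, so f is a cut vertex.
By contrast removing b leaves 1 component; it is not a cut vertex. No other vertex is a cut vertex either.

c, e, f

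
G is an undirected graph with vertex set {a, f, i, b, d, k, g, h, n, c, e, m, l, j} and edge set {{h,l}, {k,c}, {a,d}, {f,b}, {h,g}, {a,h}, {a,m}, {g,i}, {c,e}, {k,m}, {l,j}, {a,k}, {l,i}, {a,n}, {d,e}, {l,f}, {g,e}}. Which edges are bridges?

a-n, b-f, f-l, j-l

The edges on the cycle a-h-g-e-d-a are not bridges since each lies on that cycle.
But removing j - l disconnects j from l; removing f - l disconnects f from l; removing f - b disconnects f from b; removing n - a disconnects n from a — these are bridges.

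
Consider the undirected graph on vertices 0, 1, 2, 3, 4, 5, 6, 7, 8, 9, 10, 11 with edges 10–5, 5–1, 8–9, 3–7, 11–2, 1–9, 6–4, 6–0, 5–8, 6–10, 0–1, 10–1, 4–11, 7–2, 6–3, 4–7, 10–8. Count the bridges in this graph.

The edges on the cycle 4-11-2-7-4 are not bridges since each lies on that cycle.
Every edge lies on some cycle, so there are no bridges.

0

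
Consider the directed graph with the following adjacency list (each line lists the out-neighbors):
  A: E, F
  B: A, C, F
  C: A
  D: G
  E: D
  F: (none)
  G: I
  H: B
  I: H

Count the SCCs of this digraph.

{A, B, C, D, E, G, H, I} are all mutually reachable — one SCC of size 8.
{F} is an SCC by itself.
That gives 2 strongly connected components.

2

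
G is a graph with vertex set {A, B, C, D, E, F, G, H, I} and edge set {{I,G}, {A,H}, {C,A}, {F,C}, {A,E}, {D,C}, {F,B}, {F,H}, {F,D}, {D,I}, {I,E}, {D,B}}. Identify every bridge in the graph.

G-I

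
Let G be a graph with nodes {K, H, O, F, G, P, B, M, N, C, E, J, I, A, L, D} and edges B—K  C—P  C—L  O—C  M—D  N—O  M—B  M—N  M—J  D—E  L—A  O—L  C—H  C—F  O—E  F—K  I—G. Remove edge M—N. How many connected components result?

M and N are still connected via M-D-E-O-N, so the component count stays at 2.

2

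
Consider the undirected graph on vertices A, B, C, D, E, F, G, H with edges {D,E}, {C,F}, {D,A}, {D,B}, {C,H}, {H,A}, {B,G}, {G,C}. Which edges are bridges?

The edges on the cycle D-B-G-C-H-A-D are not bridges since each lies on that cycle.
But removing D–E disconnects D from E; removing C–F disconnects C from F — these are bridges.

C-F, D-E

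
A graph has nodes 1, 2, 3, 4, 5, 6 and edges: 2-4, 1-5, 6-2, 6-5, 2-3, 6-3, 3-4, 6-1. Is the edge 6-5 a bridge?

No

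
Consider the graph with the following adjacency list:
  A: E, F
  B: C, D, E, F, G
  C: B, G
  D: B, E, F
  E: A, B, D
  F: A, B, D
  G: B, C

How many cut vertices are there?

1

Removing B increases the component count from 1 to 2, so B is a cut vertex.
By contrast removing E leaves 1 component; it is not a cut vertex. No other vertex is a cut vertex either.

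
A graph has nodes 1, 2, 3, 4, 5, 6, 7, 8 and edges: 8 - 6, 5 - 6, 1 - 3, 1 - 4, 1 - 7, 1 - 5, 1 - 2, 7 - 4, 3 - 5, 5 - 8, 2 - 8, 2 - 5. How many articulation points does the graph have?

1

Removing 1 increases the component count from 1 to 2, so 1 is a cut vertex.
By contrast removing 8 leaves 1 component; it is not a cut vertex. No other vertex is a cut vertex either.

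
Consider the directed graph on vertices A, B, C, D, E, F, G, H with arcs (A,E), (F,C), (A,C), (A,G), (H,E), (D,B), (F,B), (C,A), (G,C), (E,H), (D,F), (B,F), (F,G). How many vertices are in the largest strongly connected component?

{A, C, G} are all mutually reachable — one SCC of size 3.
{E, H} are all mutually reachable — one SCC of size 2.
{B, F} are all mutually reachable — one SCC of size 2.
{D} is an SCC by itself.
The largest has 3 vertices.

3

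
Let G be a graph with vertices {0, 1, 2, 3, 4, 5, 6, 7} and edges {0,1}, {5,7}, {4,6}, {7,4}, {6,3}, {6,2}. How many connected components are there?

2

Starting from 0 we can reach 0, 1. That is one component of size 2.
Starting from 2 we can reach 2, 3, 4, 5, 6, 7. That is one component of size 6.
Total: 2 components.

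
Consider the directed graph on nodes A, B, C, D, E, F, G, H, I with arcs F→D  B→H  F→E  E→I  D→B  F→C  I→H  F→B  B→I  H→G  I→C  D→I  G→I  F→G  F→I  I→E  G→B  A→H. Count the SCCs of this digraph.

5

{B, E, G, H, I} are all mutually reachable — one SCC of size 5.
{A} is an SCC by itself.
{D} is an SCC by itself.
{F} is an SCC by itself.
{C} is an SCC by itself.
That gives 5 strongly connected components.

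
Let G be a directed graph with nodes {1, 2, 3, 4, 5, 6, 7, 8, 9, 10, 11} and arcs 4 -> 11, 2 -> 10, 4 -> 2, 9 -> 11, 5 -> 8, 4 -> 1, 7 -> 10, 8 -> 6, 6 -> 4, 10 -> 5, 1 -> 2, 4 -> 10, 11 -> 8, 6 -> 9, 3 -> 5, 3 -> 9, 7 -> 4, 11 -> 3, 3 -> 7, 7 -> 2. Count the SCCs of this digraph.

{1, 2, 3, 4, 5, 6, 7, 8, 9, 10, 11} are all mutually reachable — one SCC of size 11.
That gives 1 strongly connected component.

1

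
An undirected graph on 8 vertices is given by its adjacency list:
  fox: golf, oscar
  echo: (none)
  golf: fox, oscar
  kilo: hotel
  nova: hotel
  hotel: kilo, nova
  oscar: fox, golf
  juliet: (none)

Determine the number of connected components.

juliet is isolated — a component by itself.
echo is isolated — a component by itself.
Starting from kilo we can reach kilo, nova, hotel. That is one component of size 3.
Starting from fox we can reach fox, golf, oscar. That is one component of size 3.
Total: 4 components.

4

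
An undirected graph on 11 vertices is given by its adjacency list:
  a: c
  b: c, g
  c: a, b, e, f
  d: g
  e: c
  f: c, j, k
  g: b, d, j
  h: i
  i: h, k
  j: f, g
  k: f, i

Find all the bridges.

The edges on the cycle b-c-f-j-g-b are not bridges since each lies on that cycle.
But removing c-e disconnects c from e; removing i-h disconnects i from h; removing f-k disconnects f from k; removing i-k disconnects i from k — these are bridges.
In total 6 edges are bridges.

a-c, c-e, d-g, f-k, h-i, i-k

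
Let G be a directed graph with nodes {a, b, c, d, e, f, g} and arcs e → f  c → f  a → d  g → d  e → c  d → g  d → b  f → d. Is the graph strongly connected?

No

There is no directed path from c to e, so the graph is not strongly connected.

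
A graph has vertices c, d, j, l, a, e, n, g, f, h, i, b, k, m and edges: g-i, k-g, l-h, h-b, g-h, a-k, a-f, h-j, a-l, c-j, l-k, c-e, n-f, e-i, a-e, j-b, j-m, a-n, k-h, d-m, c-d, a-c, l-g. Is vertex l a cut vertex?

Deleting l leaves 1 component (was 1) (its neighbors a, g, h, k remain connected to each other), so l is not a cut vertex.

No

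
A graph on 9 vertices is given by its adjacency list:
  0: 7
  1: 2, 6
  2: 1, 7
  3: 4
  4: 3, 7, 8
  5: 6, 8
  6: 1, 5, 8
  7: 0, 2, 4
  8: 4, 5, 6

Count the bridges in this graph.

2

The edges on the cycle 7-2-1-6-8-4-7 are not bridges since each lies on that cycle.
But removing 0-7 disconnects 0 from 7; removing 3-4 disconnects 3 from 4 — these are bridges.
That makes 2 bridges.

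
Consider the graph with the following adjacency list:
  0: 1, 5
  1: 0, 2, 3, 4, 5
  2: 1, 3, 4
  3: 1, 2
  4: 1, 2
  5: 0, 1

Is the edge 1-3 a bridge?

After removing 1-3, the path 1-2-3 still connects them, so the edge is not a bridge.

No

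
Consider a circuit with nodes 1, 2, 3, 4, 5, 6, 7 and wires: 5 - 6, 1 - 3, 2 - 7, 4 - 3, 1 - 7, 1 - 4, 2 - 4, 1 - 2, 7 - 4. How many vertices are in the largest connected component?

5

Starting from 5 we can reach 5, 6. That is one component of size 2.
Starting from 1 we can reach 1, 2, 3, 4, 7. That is one component of size 5.
The largest has 5 vertices.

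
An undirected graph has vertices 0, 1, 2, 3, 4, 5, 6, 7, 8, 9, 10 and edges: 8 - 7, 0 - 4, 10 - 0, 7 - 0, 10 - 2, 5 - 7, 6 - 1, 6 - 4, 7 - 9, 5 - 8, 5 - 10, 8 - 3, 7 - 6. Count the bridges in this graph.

4

The edges on the cycle 7-6-4-0-7 are not bridges since each lies on that cycle.
But removing 2 - 10 disconnects 2 from 10; removing 8 - 3 disconnects 8 from 3; removing 9 - 7 disconnects 9 from 7; removing 1 - 6 disconnects 1 from 6 — these are bridges.
That makes 4 bridges.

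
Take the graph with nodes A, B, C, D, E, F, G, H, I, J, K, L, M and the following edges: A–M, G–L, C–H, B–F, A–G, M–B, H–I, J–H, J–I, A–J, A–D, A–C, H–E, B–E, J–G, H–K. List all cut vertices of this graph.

A, B, G, H

Removing A increases the component count from 1 to 2, so A is a cut vertex.
Removing B increases the component count from 1 to 2, so B is a cut vertex.
Removing G increases the component count from 1 to 2, so G is a cut vertex.
Likewise H is a cut vertex.
By contrast removing M leaves 1 component; it is not a cut vertex. No other vertex is a cut vertex either.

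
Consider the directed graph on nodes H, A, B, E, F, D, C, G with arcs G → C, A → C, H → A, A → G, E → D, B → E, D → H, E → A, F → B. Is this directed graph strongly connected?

No

There is no directed path from A to F, so the graph is not strongly connected.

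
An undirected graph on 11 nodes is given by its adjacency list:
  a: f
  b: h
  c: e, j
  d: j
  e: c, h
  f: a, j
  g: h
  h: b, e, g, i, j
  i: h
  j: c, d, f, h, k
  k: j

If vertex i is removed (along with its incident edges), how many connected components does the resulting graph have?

With i gone, the remaining components are: {a, b, c, d, e, f, g, h, j, k}.
That is 1 component.

1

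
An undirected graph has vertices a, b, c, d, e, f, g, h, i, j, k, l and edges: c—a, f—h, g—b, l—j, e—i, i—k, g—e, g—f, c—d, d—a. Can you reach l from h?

No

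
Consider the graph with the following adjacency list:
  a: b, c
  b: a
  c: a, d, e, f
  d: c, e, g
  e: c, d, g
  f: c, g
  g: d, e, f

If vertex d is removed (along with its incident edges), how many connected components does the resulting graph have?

1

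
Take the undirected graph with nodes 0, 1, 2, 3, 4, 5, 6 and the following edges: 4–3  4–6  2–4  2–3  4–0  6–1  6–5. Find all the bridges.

0-4, 1-6, 4-6, 5-6

The edges on the cycle 2-4-3-2 are not bridges since each lies on that cycle.
But removing 4–0 disconnects 4 from 0; removing 6–1 disconnects 6 from 1; removing 4–6 disconnects 4 from 6; removing 6–5 disconnects 6 from 5 — these are bridges.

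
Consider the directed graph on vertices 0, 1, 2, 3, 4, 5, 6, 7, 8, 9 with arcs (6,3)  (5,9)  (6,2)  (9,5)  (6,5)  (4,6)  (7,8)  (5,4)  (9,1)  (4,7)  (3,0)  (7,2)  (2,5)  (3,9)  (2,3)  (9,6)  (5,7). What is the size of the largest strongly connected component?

{2, 3, 4, 5, 6, 7, 9} are all mutually reachable — one SCC of size 7.
{0} is an SCC by itself.
{1} is an SCC by itself.
{8} is an SCC by itself.
The largest has 7 vertices.

7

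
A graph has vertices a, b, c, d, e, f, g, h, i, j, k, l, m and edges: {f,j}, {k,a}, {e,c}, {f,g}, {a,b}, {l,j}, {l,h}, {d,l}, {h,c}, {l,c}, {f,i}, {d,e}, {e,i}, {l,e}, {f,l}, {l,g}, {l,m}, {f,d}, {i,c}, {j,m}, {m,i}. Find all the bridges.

a-b, a-k

The edges on the cycle f-d-l-g-f are not bridges since each lies on that cycle.
But removing k-a disconnects k from a; removing a-b disconnects a from b — these are bridges.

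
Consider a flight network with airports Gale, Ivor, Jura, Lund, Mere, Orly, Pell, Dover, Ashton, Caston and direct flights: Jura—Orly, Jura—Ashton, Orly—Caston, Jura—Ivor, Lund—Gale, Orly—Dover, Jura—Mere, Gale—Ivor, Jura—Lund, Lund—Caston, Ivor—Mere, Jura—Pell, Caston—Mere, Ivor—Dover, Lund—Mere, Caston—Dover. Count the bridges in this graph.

The edges on the cycle Jura-Lund-Gale-Ivor-Jura are not bridges since each lies on that cycle.
But removing Jura—Pell disconnects Jura from Pell; removing Ashton—Jura disconnects Ashton from Jura — these are bridges.
That makes 2 bridges.

2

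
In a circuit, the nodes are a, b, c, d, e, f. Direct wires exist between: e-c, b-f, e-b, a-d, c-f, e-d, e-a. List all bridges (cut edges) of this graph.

The edges on the cycle e-a-d-e are not bridges since each lies on that cycle.
Every edge lies on some cycle, so there are no bridges.

none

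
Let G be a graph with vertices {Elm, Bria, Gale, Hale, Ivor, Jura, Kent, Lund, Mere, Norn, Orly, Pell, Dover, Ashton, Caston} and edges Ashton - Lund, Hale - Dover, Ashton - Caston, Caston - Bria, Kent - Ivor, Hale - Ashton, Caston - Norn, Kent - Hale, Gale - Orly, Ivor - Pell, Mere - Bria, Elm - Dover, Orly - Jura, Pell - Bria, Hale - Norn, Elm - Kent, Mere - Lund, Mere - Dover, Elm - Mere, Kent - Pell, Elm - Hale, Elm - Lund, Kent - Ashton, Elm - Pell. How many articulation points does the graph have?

Removing Orly increases the component count from 2 to 3, so Orly is a cut vertex.
By contrast removing Lund leaves 2 components; it is not a cut vertex. No other vertex is a cut vertex either.

1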